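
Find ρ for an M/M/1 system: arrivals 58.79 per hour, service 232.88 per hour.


ρ = λ/μ = 58.79/232.88 = 0.2524

Final: 0.2524


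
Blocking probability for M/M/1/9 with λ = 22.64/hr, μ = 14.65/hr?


ρ = λ/μ = 22.64/14.65 = 1.5454
P_K = (1−ρ)ρ^K/(1−ρ^(K+1)) = (-0.5454·50.274664)/(1 − 77.694089)
= -27.419424/-76.694089 = 0.357517

Final: 0.357517


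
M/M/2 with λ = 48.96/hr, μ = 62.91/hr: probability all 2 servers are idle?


a = λ/μ = 48.96/62.91 = 0.7783; ρ = a/c = 0.3891
Σ_{k=0}^{1} a^k/k! (terms k=0..1) = 1.00000 + 0.77825 = 1.77825
Tail: a^2/(2!(1−ρ)) = 0.60568/(2·0.6109) = 0.49575
P₀ = 1/(1.77825 + 0.49575) = 1/2.27400 = 0.439753

Final: 0.439753


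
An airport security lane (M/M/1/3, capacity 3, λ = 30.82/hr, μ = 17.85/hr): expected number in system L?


ρ = 30.82/17.85 = 1.7266
L = ρ[1 − (K+1)ρ^K + Kρ^(K+1)] / [(1−ρ)(1−ρ^(K+1))]
Numerator: 1.7266·(1 − 4·5.147345 + 3·8.887460) = 12.212320
Denominator: (-0.7266)·(-7.887460) = 5.731112
L = 12.212320/5.731112 = 2.1309

Final: 2.1309


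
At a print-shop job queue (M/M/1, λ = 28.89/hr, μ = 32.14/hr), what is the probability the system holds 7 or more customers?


ρ = 28.89/32.14 = 0.8989
P(N ≥ n) = ρ^n = 0.8989^7 = 0.474146

Final: 0.474146


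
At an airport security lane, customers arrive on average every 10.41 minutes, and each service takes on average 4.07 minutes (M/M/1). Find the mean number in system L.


λ = 60/10.41 = 5.7637 /hr
μ = 60/4.07 = 14.7420 /hr
ρ = λ/μ = 5.7637/14.7420 = 0.3910
L = ρ/(1−ρ) = 0.3910/0.6090 = 0.6420

Final: 0.6420


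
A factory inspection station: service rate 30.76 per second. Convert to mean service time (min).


Mean service time = 1/μ = 1/30.76 second = 0.03251 second
In minutes: 0.03251 × 0.0166667 = 0.0005418 min

Final: 0.0005418 min


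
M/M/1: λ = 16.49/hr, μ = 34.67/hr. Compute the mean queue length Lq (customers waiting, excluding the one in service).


ρ = 16.49/34.67 = 0.4756
Lq = ρ²/(1−ρ) = 0.2262/0.5244 = 0.4314

Final: 0.4314


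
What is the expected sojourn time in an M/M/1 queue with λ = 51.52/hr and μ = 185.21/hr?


W = 1/(μ−λ) = 1/(185.21 − 51.52) = 1/133.69 = 0.007480 hr

Final: 0.007480 hr


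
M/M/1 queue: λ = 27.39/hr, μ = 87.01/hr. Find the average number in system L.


ρ = λ/μ = 27.39/87.01 = 0.3148
L = ρ/(1−ρ) = 0.3148/(1 − 0.3148) = 0.3148/0.6852 = 0.4594

Final: 0.4594


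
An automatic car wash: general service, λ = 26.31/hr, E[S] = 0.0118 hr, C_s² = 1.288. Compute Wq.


ρ = λ·E[S] = 26.31·0.0118 = 0.3105
E[S²] = E[S]²(1+C_s²) = 0.0118²·(1+1.288) = 0.0003186
Wq = λ·E[S²]/(2(1−ρ)) = 26.31·0.0003186/(2·0.6895) = 0.006078 hr

Final: 0.006078 hr


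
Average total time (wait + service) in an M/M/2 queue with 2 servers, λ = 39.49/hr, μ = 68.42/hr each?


a = 0.5772; ρ = 0.2886; P₀ = 0.552090
Lq = P₀·a^c·ρ/(c!(1−ρ)²) = 0.05243
Wq = Lq/λ = 0.05243/39.49 = 0.001328 hr
W = Wq + 1/μ = 0.001328 + 0.01462 = 0.01594 hr

Final: 0.01594 hr


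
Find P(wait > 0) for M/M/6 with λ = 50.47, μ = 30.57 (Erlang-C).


a = λ/μ = 1.6510; ρ = a/6 = 0.2752
P₀ = 0.191777 (from M/M/c formula)
C(c,a) = [a^c/(c!(1−ρ))]·P₀ = [20.25010/(720·0.7248)]·0.191777
= 0.03880·0.191777 = 0.007441

Final: 0.007441


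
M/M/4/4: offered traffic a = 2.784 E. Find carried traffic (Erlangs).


B(4,2.784) = 0.181924 (Erlang-B)
Carried load = a(1 − B) = 2.784·(1 − 0.181924) = 2.784·0.818076 = 2.2775 E

Final: 2.2775 Erlangs


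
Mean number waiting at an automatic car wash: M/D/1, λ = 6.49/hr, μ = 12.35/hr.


ρ = 6.49/12.35 = 0.5255
M/D/1: Lq = ρ²/(2(1−ρ)) = 0.2762/(2·0.4745) = 0.29100

Final: 0.29100


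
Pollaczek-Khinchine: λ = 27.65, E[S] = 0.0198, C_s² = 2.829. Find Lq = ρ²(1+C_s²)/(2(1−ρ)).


ρ = λ·E[S] = 27.65·0.0198 = 0.5475
Lq = ρ²(1+C_s²)/(2(1−ρ)) = 0.2997·(1+2.829)/(2·0.4525)
= 0.2997·3.8290/0.9051 = 1.26803

Final: 1.26803


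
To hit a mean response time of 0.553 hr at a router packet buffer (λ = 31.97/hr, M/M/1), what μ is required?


W = 1/(μ−λ) ⇒ μ − λ = 1/W = 1/0.553 = 1.8083
μ = λ + 1/W = 31.97 + 1.8083 = 33.7783 per hr

Final: 33.7783 /hr


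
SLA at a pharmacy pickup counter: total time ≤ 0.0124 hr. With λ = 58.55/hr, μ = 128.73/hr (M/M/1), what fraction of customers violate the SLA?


W ~ Exponential(μ−λ) for M/M/1.
μ − λ = 128.73 − 58.55 = 70.1800
P(W > t) = e^{−(μ−λ)t} = e^{−0.8702} = 0.418854

Final: 0.418854


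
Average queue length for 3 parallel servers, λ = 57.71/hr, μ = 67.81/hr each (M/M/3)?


a = λ/μ = 0.8511; ρ = a/3 = 0.2837
P₀ = 0.424336
Lq = P₀·a^c·ρ / (c!·(1−ρ)²) = 0.424336·0.61641·0.2837/(6·0.51311)
= 0.02410

Final: 0.02410


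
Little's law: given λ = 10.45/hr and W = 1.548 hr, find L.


L = λW = 10.45·1.548 = 16.1766

Final: 16.1766


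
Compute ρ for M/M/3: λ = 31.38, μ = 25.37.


ρ = λ/(cμ) = 31.38/(3·25.37) = 31.38/76.11 = 0.4123

Final: 0.4123


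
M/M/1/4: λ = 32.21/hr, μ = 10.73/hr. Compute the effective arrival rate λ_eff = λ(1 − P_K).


ρ = 3.0019; P_K = (1−ρ)ρ^4/(1−ρ^5) = 0.669621
λ_eff = λ(1 − P_K) = 32.21·(1 − 0.669621) = 32.21·0.330379 = 10.6415 /hr

Final: 10.6415 /hr


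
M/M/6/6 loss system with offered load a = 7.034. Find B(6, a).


B(c,a) = (a^c/c!) / Σ_{k=0}^{c} a^k/k!
a^6/6! = 168.221572
Σ terms (k=0..6): 1.00000 + 7.03400 + 24.73858 + 58.00372 + 101.99954 + 143.49295 + 168.22157 = 504.490363
B = 168.221572/504.490363 = 0.333449

Final: 0.333449


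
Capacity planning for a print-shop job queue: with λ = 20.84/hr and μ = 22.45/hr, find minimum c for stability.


Stability requires cμ > λ ⇔ c > λ/μ.
λ/μ = 20.84/22.45 = 0.9283
Minimum integer c = ⌊0.9283⌋ + 1 = 1
Check: 1·22.45 = 22.45 > 20.84, while 0·22.45 = 0.00 ≤ 20.84

Final: 1 servers


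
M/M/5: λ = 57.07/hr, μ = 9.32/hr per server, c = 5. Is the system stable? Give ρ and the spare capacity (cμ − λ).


Total capacity cμ = 5·9.32 = 46.60/hr
ρ = λ/(cμ) = 57.07/46.60 = 1.2247
Stable ⇔ ρ < 1: NO
Spare capacity = cμ − λ = 46.60 − 57.07 = -10.47/hr

Final: ρ = 1.2247; unstable; margin = -10.47/hr


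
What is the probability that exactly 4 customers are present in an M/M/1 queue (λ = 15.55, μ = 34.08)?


ρ = 15.55/34.08 = 0.4563
P_n = (1−ρ)·ρ^n = (1 − 0.4563)·0.4563^4 = 0.5437·0.043343 = 0.023567

Final: 0.023567


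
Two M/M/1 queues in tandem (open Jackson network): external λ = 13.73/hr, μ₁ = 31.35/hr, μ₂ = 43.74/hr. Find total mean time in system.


Each node sees arrival rate λ = 13.73/hr (tandem ⇒ throughput preserved).
W₁ = 1/(μ₁−λ) = 1/(31.35−13.73) = 0.05675 hr
W₂ = 1/(μ₂−λ) = 1/(43.74−13.73) = 0.03332 hr
W_total = W₁ + W₂ = 0.05675 + 0.03332 = 0.09008 hr

Final: 0.09008 hr


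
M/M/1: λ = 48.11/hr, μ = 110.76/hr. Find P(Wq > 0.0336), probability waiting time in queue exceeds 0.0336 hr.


ρ = 48.11/110.76 = 0.4344
P(Wq > t) = ρ·e^{−(μ−λ)t} = 0.4344·e^{−2.1050}
= 0.4344·0.121841 = 0.052923

Final: 0.052923


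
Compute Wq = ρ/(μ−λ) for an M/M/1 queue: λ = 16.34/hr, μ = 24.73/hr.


ρ = 16.34/24.73 = 0.6607
Wq = ρ/(μ−λ) = 0.6607/(24.73 − 16.34) = 0.6607/8.39 = 0.07875 hr

Final: 0.07875 hr


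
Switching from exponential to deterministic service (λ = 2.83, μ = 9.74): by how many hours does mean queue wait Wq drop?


ρ = 2.83/9.74 = 0.2906
Wq(M/M/1) = ρ/(μ−λ) = 0.2906/6.91 = 0.04205 hr
Wq(M/D/1) = ρ/(2(μ−λ)) = 0.02102 hr
Savings = 0.04205 − 0.02102 = 0.02102 hr

Final: 0.02102 hr


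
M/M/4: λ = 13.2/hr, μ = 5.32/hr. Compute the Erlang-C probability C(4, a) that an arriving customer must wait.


a = λ/μ = 2.4812; ρ = a/4 = 0.6203
P₀ = 0.075390 (from M/M/c formula)
C(c,a) = [a^c/(c!(1−ρ))]·P₀ = [37.90087/(24·0.3797)]·0.075390
= 4.15909·0.075390 = 0.313554

Final: 0.313554


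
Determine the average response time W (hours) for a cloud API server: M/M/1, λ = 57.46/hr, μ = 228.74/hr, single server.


W = 1/(μ−λ) = 1/(228.74 − 57.46) = 1/171.28 = 0.005838 hr

Final: 0.005838 hr


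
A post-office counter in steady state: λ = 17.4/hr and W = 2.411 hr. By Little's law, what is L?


L = λW = 17.4·2.411 = 41.9514

Final: 41.9514


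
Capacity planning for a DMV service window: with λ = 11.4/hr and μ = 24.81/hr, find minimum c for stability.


Stability requires cμ > λ ⇔ c > λ/μ.
λ/μ = 11.4/24.81 = 0.4595
Minimum integer c = ⌊0.4595⌋ + 1 = 1
Check: 1·24.81 = 24.81 > 11.4, while 0·24.81 = 0.00 ≤ 11.4

Final: 1 servers


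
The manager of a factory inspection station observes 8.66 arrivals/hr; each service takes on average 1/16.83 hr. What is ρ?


ρ = λ/μ = 8.66/16.83 = 0.5146

Final: 0.5146


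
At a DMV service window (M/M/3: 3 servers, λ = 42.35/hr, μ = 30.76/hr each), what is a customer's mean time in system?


a = 1.3768; ρ = 0.4589; P₀ = 0.242222
Lq = P₀·a^c·ρ/(c!(1−ρ)²) = 0.16516
Wq = Lq/λ = 0.16516/42.35 = 0.003900 hr
W = Wq + 1/μ = 0.003900 + 0.03251 = 0.03641 hr

Final: 0.03641 hr


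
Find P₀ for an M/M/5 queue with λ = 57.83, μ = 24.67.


a = λ/μ = 57.83/24.67 = 2.3441; ρ = a/c = 0.4688
Σ_{k=0}^{4} a^k/k! (terms k=0..4) = 1.00000 + 2.34414 + 2.74750 + 2.14685 + 1.25813 = 9.49662
Tail: a^5/(5!(1−ρ)) = 70.78157/(120·0.5312) = 1.11046
P₀ = 1/(9.49662 + 1.11046) = 1/10.60708 = 0.094277

Final: 0.094277


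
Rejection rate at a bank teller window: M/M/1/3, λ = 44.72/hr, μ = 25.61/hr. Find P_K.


ρ = λ/μ = 44.72/25.61 = 1.7462
P_K = (1−ρ)ρ^K/(1−ρ^(K+1)) = (-0.7462·5.324473)/(1 − 9.297557)
= -3.973084/-8.297557 = 0.478826

Final: 0.478826


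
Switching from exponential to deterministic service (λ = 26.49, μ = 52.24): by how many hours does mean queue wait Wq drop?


ρ = 26.49/52.24 = 0.5071
Wq(M/M/1) = ρ/(μ−λ) = 0.5071/25.75 = 0.01969 hr
Wq(M/D/1) = ρ/(2(μ−λ)) = 0.009846 hr
Savings = 0.01969 − 0.009846 = 0.009846 hr

Final: 0.009846 hr


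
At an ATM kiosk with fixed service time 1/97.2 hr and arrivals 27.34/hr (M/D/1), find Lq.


ρ = 27.34/97.2 = 0.2813
M/D/1: Lq = ρ²/(2(1−ρ)) = 0.07912/(2·0.7187) = 0.05504

Final: 0.05504


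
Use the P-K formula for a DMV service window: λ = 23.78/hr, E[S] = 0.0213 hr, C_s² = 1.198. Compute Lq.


ρ = λ·E[S] = 23.78·0.0213 = 0.5065
Lq = ρ²(1+C_s²)/(2(1−ρ)) = 0.2566·(1+1.198)/(2·0.4935)
= 0.2566·2.1980/0.9870 = 0.57135

Final: 0.57135


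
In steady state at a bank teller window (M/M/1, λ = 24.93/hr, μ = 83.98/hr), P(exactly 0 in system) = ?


ρ = 24.93/83.98 = 0.2969
P_n = (1−ρ)·ρ^n = (1 − 0.2969)·0.2969^0 = 0.7031·1.000000 = 0.703144

Final: 0.703144


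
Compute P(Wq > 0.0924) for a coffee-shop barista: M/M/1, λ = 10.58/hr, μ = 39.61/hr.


ρ = 10.58/39.61 = 0.2671
P(Wq > t) = ρ·e^{−(μ−λ)t} = 0.2671·e^{−2.6824}
= 0.2671·0.068401 = 0.018270

Final: 0.018270


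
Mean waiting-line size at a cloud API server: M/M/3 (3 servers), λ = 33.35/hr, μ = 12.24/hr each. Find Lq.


a = λ/μ = 2.7247; ρ = a/3 = 0.9082
P₀ = 0.022640
Lq = P₀·a^c·ρ / (c!·(1−ρ)²) = 0.022640·20.22755·0.9082/(6·0.008423)
= 8.23001

Final: 8.23001


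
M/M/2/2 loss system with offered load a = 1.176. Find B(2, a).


B(c,a) = (a^c/c!) / Σ_{k=0}^{c} a^k/k!
a^2/2! = 0.691488
Σ terms (k=0..2): 1.00000 + 1.17600 + 0.69149 = 2.867488
B = 0.691488/2.867488 = 0.241148

Final: 0.241148


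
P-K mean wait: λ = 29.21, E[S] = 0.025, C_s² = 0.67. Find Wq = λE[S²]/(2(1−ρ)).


ρ = λ·E[S] = 29.21·0.025 = 0.7303
E[S²] = E[S]²(1+C_s²) = 0.025²·(1+0.67) = 0.001044
Wq = λ·E[S²]/(2(1−ρ)) = 29.21·0.001044/(2·0.2697) = 0.05651 hr

Final: 0.05651 hr


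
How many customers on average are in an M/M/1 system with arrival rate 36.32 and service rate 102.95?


ρ = λ/μ = 36.32/102.95 = 0.3528
L = ρ/(1−ρ) = 0.3528/(1 − 0.3528) = 0.3528/0.6472 = 0.5451

Final: 0.5451


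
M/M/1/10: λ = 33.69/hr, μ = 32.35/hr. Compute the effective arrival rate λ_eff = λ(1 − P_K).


ρ = 1.0414; P_K = (1−ρ)ρ^10/(1−ρ^11) = 0.110451
λ_eff = λ(1 − P_K) = 33.69·(1 − 0.110451) = 33.69·0.889549 = 29.9689 /hr

Final: 29.9689 /hr


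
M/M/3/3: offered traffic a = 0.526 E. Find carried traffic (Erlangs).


B(3,0.526) = 0.014364 (Erlang-B)
Carried load = a(1 − B) = 0.526·(1 − 0.014364) = 0.526·0.985636 = 0.5184 E

Final: 0.5184 Erlangs


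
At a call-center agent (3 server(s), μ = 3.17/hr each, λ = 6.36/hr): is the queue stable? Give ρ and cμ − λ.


Total capacity cμ = 3·3.17 = 9.51/hr
ρ = λ/(cμ) = 6.36/9.51 = 0.6688
Stable ⇔ ρ < 1: YES
Spare capacity = cμ − λ = 9.51 − 6.36 = 3.15/hr

Final: ρ = 0.6688; stable; margin = 3.15/hr


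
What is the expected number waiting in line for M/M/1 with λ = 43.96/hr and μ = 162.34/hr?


ρ = 43.96/162.34 = 0.2708
Lq = ρ²/(1−ρ) = 0.07333/0.7292 = 0.1006

Final: 0.1006


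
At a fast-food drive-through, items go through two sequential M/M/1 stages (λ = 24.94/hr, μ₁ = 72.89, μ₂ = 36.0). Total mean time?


Each node sees arrival rate λ = 24.94/hr (tandem ⇒ throughput preserved).
W₁ = 1/(μ₁−λ) = 1/(72.89−24.94) = 0.02086 hr
W₂ = 1/(μ₂−λ) = 1/(36.0−24.94) = 0.09042 hr
W_total = W₁ + W₂ = 0.02086 + 0.09042 = 0.11127 hr

Final: 0.11127 hr


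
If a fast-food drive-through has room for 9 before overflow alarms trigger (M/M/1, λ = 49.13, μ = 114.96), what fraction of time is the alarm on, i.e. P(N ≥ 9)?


ρ = 49.13/114.96 = 0.4274
P(N ≥ n) = ρ^n = 0.4274^9 = 0.0004756

Final: 0.0004756


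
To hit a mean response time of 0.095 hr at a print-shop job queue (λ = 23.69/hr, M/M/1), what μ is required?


W = 1/(μ−λ) ⇒ μ − λ = 1/W = 1/0.095 = 10.5263
μ = λ + 1/W = 23.69 + 10.5263 = 34.2163 per hr

Final: 34.2163 /hr


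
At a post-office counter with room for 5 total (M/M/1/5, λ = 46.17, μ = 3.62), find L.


ρ = 46.17/3.62 = 12.7541
L = ρ[1 − (K+1)ρ^K + Kρ^(K+1)] / [(1−ρ)(1−ρ^(K+1))]
Numerator: 12.7541·(1 − 6·337486.589404 + 5·4304352.439996) = 248665544.736541
Denominator: (-11.7541)·(-4304351.439996) = 50593965.130335
L = 248665544.736541/50593965.130335 = 4.9149

Final: 4.9149


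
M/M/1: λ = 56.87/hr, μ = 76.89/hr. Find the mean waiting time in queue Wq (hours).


ρ = 56.87/76.89 = 0.7396
Wq = ρ/(μ−λ) = 0.7396/(76.89 − 56.87) = 0.7396/20.02 = 0.03694 hr

Final: 0.03694 hr


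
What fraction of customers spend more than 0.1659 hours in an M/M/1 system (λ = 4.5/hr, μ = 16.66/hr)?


W ~ Exponential(μ−λ) for M/M/1.
μ − λ = 16.66 − 4.5 = 12.1600
P(W > t) = e^{−(μ−λ)t} = e^{−2.0173} = 0.133008

Final: 0.133008


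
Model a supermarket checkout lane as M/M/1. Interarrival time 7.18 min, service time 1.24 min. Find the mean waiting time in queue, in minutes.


λ = 60/7.18 = 8.3565 /hr
μ = 60/1.24 = 48.3871 /hr
ρ = λ/μ = 8.3565/48.3871 = 0.1727
Wq = ρ/(μ−λ) = 0.1727/(48.3871−8.3565) = 0.004314 hr
In minutes: 0.004314·60 = 0.2589 min

Final: 0.2589 min


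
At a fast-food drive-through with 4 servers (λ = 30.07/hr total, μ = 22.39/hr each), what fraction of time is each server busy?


ρ = λ/(cμ) = 30.07/(4·22.39) = 30.07/89.56 = 0.3358

Final: 0.3358


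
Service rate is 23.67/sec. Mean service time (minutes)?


Mean service time = 1/μ = 1/23.67 second = 0.04225 second
In minutes: 0.04225 × 0.0166667 = 0.0007041 min

Final: 0.0007041 min


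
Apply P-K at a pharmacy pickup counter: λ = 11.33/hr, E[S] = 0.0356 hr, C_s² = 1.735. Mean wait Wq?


ρ = λ·E[S] = 11.33·0.0356 = 0.4033
E[S²] = E[S]²(1+C_s²) = 0.0356²·(1+1.735) = 0.003466
Wq = λ·E[S²]/(2(1−ρ)) = 11.33·0.003466/(2·0.5967) = 0.03291 hr

Final: 0.03291 hr


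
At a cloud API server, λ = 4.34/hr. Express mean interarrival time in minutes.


Mean interarrival time = 1/λ = 1/4.34 hour = 0.23041 hour
In minutes: 0.23041 × 60 = 13.8249 min

Final: 13.8249 min


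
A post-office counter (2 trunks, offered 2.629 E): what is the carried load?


B(2,2.629) = 0.487778 (Erlang-B)
Carried load = a(1 − B) = 2.629·(1 − 0.487778) = 2.629·0.512222 = 1.3466 E

Final: 1.3466 Erlangs


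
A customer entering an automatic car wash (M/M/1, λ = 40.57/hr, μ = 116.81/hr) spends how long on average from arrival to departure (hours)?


W = 1/(μ−λ) = 1/(116.81 − 40.57) = 1/76.24 = 0.01312 hr

Final: 0.01312 hr


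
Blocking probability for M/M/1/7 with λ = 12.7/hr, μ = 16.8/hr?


ρ = λ/μ = 12.7/16.8 = 0.7560
P_K = (1−ρ)ρ^K/(1−ρ^(K+1)) = (0.2440·0.141079)/(1 − 0.106649)
= 0.034430/0.893351 = 0.038540

Final: 0.038540


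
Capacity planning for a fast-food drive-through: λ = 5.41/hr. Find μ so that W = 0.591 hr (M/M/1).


W = 1/(μ−λ) ⇒ μ − λ = 1/W = 1/0.591 = 1.6920
μ = λ + 1/W = 5.41 + 1.6920 = 7.1020 per hr

Final: 7.1020 /hr


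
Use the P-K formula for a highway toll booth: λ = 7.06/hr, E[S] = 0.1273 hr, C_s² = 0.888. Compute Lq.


ρ = λ·E[S] = 7.06·0.1273 = 0.8987
Lq = ρ²(1+C_s²)/(2(1−ρ)) = 0.8077·(1+0.888)/(2·0.1013)
= 0.8077·1.8880/0.2025 = 7.52994

Final: 7.52994


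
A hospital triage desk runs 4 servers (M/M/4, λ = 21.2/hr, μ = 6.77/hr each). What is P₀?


a = λ/μ = 21.2/6.77 = 3.1315; ρ = a/c = 0.7829
Σ_{k=0}^{3} a^k/k! (terms k=0..3) = 1.00000 + 3.13146 + 4.90303 + 5.11788 = 14.15237
Tail: a^4/(4!(1−ρ)) = 96.15874/(24·0.2171) = 18.45223
P₀ = 1/(14.15237 + 18.45223) = 1/32.60460 = 0.030671

Final: 0.030671


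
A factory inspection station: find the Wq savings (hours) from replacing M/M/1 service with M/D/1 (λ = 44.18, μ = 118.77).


ρ = 44.18/118.77 = 0.3720
Wq(M/M/1) = ρ/(μ−λ) = 0.3720/74.59 = 0.004987 hr
Wq(M/D/1) = ρ/(2(μ−λ)) = 0.002493 hr
Savings = 0.004987 − 0.002493 = 0.002493 hr

Final: 0.002493 hr


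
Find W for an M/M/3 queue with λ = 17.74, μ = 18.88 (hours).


a = 0.9396; ρ = 0.3132; P₀ = 0.387240
Lq = P₀·a^c·ρ/(c!(1−ρ)²) = 0.03555
Wq = Lq/λ = 0.03555/17.74 = 0.002004 hr
W = Wq + 1/μ = 0.002004 + 0.05297 = 0.05497 hr

Final: 0.05497 hr


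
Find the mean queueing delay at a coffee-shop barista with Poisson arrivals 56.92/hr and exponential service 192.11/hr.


ρ = 56.92/192.11 = 0.2963
Wq = ρ/(μ−λ) = 0.2963/(192.11 − 56.92) = 0.2963/135.19 = 0.002192 hr

Final: 0.002192 hr


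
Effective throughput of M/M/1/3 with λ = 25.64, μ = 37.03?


ρ = 0.6924; P_K = (1−ρ)ρ^3/(1−ρ^4) = 0.132584
λ_eff = λ(1 − P_K) = 25.64·(1 − 0.132584) = 25.64·0.867416 = 22.2405 /hr

Final: 22.2405 /hr


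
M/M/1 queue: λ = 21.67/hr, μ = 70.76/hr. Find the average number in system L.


ρ = λ/μ = 21.67/70.76 = 0.3062
L = ρ/(1−ρ) = 0.3062/(1 − 0.3062) = 0.3062/0.6938 = 0.4414

Final: 0.4414


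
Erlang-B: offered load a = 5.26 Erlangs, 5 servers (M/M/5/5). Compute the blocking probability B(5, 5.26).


B(c,a) = (a^c/c!) / Σ_{k=0}^{c} a^k/k!
a^5/5! = 33.554245
Σ terms (k=0..5): 1.00000 + 5.26000 + 13.83380 + 24.25526 + 31.89567 + 33.55425 = 109.798978
B = 33.554245/109.798978 = 0.305597

Final: 0.305597


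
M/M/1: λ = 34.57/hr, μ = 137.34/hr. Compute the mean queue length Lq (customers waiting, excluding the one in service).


ρ = 34.57/137.34 = 0.2517
Lq = ρ²/(1−ρ) = 0.06336/0.7483 = 0.08467

Final: 0.08467


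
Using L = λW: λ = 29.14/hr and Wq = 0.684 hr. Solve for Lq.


Lq = λWq = 29.14·0.684 = 19.9318

Final: 19.9318


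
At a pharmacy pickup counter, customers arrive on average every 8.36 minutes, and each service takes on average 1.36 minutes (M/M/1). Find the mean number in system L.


λ = 60/8.36 = 7.1770 /hr
μ = 60/1.36 = 44.1176 /hr
ρ = λ/μ = 7.1770/44.1176 = 0.1627
L = ρ/(1−ρ) = 0.1627/0.8373 = 0.1943

Final: 0.1943


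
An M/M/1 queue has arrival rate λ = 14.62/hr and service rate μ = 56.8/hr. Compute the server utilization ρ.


ρ = λ/μ = 14.62/56.8 = 0.2574

Final: 0.2574


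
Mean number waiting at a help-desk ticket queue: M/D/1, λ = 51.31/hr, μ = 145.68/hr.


ρ = 51.31/145.68 = 0.3522
M/D/1: Lq = ρ²/(2(1−ρ)) = 0.1241/(2·0.6478) = 0.09575

Final: 0.09575


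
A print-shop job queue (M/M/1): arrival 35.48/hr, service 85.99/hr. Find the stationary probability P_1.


ρ = 35.48/85.99 = 0.4126
P_n = (1−ρ)·ρ^n = (1 − 0.4126)·0.4126^1 = 0.5874·0.412606 = 0.242362

Final: 0.242362


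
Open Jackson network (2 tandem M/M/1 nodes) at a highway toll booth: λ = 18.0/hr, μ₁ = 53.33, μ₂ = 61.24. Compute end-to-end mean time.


Each node sees arrival rate λ = 18.0/hr (tandem ⇒ throughput preserved).
W₁ = 1/(μ₁−λ) = 1/(53.33−18.0) = 0.02830 hr
W₂ = 1/(μ₂−λ) = 1/(61.24−18.0) = 0.02313 hr
W_total = W₁ + W₂ = 0.02830 + 0.02313 = 0.05143 hr

Final: 0.05143 hr


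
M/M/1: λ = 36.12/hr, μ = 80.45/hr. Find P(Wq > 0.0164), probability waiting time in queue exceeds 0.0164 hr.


ρ = 36.12/80.45 = 0.4490
P(Wq > t) = ρ·e^{−(μ−λ)t} = 0.4490·e^{−0.7270}
= 0.4490·0.483351 = 0.217012

Final: 0.217012


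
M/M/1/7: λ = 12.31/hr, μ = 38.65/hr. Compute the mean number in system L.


ρ = 12.31/38.65 = 0.3185
L = ρ[1 − (K+1)ρ^K + Kρ^(K+1)] / [(1−ρ)(1−ρ^(K+1))]
Numerator: 0.3185·(1 − 8·0.0003325 + 7·0.0001059) = 0.317888
Denominator: (0.6815)·(0.999894) = 0.681428
L = 0.317888/0.681428 = 0.4665

Final: 0.4665


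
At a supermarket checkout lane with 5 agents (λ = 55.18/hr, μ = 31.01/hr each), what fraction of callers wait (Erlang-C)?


a = λ/μ = 1.7794; ρ = a/5 = 0.3559
P₀ = 0.168061 (from M/M/c formula)
C(c,a) = [a^c/(c!(1−ρ))]·P₀ = [17.84020/(120·0.6441)]·0.168061
= 0.23081·0.168061 = 0.038790

Final: 0.038790


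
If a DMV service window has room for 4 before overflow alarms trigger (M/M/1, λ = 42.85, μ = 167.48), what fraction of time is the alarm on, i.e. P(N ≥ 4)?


ρ = 42.85/167.48 = 0.2559
P(N ≥ n) = ρ^n = 0.2559^4 = 0.004285

Final: 0.004285


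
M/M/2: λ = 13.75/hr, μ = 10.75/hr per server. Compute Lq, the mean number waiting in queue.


a = λ/μ = 1.2791; ρ = a/2 = 0.6395
P₀ = 0.219858
Lq = P₀·a^c·ρ / (c!·(1−ρ)²) = 0.219858·1.63602·0.6395/(2·0.12994)
= 0.88519

Final: 0.88519


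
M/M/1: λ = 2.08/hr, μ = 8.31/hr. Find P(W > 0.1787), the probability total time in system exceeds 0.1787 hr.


W ~ Exponential(μ−λ) for M/M/1.
μ − λ = 8.31 − 2.08 = 6.2300
P(W > t) = e^{−(μ−λ)t} = e^{−1.1133} = 0.328473

Final: 0.328473


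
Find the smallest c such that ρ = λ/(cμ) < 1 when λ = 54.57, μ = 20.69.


Stability requires cμ > λ ⇔ c > λ/μ.
λ/μ = 54.57/20.69 = 2.6375
Minimum integer c = ⌊2.6375⌋ + 1 = 3
Check: 3·20.69 = 62.07 > 54.57, while 2·20.69 = 41.38 ≤ 54.57

Final: 3 servers


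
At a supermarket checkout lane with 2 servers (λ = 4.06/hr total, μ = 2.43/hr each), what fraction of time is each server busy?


ρ = λ/(cμ) = 4.06/(2·2.43) = 4.06/4.86 = 0.8354

Final: 0.8354


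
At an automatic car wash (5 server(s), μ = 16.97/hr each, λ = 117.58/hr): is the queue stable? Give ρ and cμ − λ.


Total capacity cμ = 5·16.97 = 84.85/hr
ρ = λ/(cμ) = 117.58/84.85 = 1.3857
Stable ⇔ ρ < 1: NO
Spare capacity = cμ − λ = 84.85 − 117.58 = -32.73/hr

Final: ρ = 1.3857; unstable; margin = -32.73/hr


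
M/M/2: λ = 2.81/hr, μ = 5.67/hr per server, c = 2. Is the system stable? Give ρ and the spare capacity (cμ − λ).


Total capacity cμ = 2·5.67 = 11.34/hr
ρ = λ/(cμ) = 2.81/11.34 = 0.2478
Stable ⇔ ρ < 1: YES
Spare capacity = cμ − λ = 11.34 − 2.81 = 8.53/hr

Final: ρ = 0.2478; stable; margin = 8.53/hr


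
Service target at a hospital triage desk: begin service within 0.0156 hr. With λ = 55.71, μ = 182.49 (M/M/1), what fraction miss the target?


ρ = 55.71/182.49 = 0.3053
P(Wq > t) = ρ·e^{−(μ−λ)t} = 0.3053·e^{−1.9778}
= 0.3053·0.138378 = 0.042244

Final: 0.042244


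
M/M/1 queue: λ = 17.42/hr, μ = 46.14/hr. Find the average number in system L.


ρ = λ/μ = 17.42/46.14 = 0.3775
L = ρ/(1−ρ) = 0.3775/(1 − 0.3775) = 0.3775/0.6225 = 0.6065

Final: 0.6065


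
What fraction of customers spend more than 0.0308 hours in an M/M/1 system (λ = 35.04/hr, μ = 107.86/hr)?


W ~ Exponential(μ−λ) for M/M/1.
μ − λ = 107.86 − 35.04 = 72.8200
P(W > t) = e^{−(μ−λ)t} = e^{−2.2429} = 0.106155

Final: 0.106155


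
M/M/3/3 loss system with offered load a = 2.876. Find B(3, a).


B(c,a) = (a^c/c!) / Σ_{k=0}^{c} a^k/k!
a^3/3! = 3.964746
Σ terms (k=0..3): 1.00000 + 2.87600 + 4.13569 + 3.96475 = 11.976434
B = 3.964746/11.976434 = 0.331046

Final: 0.331046


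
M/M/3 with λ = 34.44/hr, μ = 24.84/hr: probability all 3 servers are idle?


a = λ/μ = 34.44/24.84 = 1.3865; ρ = a/c = 0.4622
Σ_{k=0}^{2} a^k/k! (terms k=0..2) = 1.00000 + 1.38647 + 0.96115 = 3.34763
Tail: a^3/(3!(1−ρ)) = 2.66523/(6·0.5378) = 0.82590
P₀ = 1/(3.34763 + 0.82590) = 1/4.17353 = 0.239605

Final: 0.239605


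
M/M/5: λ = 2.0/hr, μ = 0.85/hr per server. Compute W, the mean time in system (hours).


a = 2.3529; ρ = 0.4706; P₀ = 0.093418
Lq = P₀·a^c·ρ/(c!(1−ρ)²) = 0.09427
Wq = Lq/λ = 0.09427/2.0 = 0.04713 hr
W = Wq + 1/μ = 0.04713 + 1.17647 = 1.22360 hr

Final: 1.22360 hr


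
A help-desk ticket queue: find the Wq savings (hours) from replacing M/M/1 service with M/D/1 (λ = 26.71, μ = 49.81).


ρ = 26.71/49.81 = 0.5362
Wq(M/M/1) = ρ/(μ−λ) = 0.5362/23.10 = 0.02321 hr
Wq(M/D/1) = ρ/(2(μ−λ)) = 0.01161 hr
Savings = 0.02321 − 0.01161 = 0.01161 hr

Final: 0.01161 hr


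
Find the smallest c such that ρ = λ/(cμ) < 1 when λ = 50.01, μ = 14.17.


Stability requires cμ > λ ⇔ c > λ/μ.
λ/μ = 50.01/14.17 = 3.5293
Minimum integer c = ⌊3.5293⌋ + 1 = 4
Check: 4·14.17 = 56.68 > 50.01, while 3·14.17 = 42.51 ≤ 50.01

Final: 4 servers


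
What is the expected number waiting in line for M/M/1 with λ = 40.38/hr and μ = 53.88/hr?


ρ = 40.38/53.88 = 0.7494
Lq = ρ²/(1−ρ) = 0.5617/0.2506 = 2.2417

Final: 2.2417


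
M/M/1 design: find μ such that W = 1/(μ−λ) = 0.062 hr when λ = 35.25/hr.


W = 1/(μ−λ) ⇒ μ − λ = 1/W = 1/0.062 = 16.1290
μ = λ + 1/W = 35.25 + 16.1290 = 51.3790 per hr

Final: 51.3790 /hr


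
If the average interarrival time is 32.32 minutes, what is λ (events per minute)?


λ = 1/(interarrival time) in consistent units.
1 minute = 1 min, so λ = 1/32.32 = 0.03094 per minute

Final: 0.03094 /min


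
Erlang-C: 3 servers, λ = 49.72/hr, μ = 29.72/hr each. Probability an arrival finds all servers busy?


a = λ/μ = 1.6729; ρ = a/3 = 0.5576
P₀ = 0.171337 (from M/M/c formula)
C(c,a) = [a^c/(c!(1−ρ))]·P₀ = [4.68217/(6·0.4424)]·0.171337
= 1.76412·0.171337 = 0.302260

Final: 0.302260


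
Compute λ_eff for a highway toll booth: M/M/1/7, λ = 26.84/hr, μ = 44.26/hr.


ρ = 0.6064; P_K = (1−ρ)ρ^7/(1−ρ^8) = 0.012091
λ_eff = λ(1 − P_K) = 26.84·(1 − 0.012091) = 26.84·0.987909 = 26.5155 /hr

Final: 26.5155 /hr


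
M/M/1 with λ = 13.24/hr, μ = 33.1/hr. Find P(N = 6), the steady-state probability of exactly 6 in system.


ρ = 13.24/33.1 = 0.4000
P_n = (1−ρ)·ρ^n = (1 − 0.4000)·0.4000^6 = 0.6000·0.004096 = 0.002458

Final: 0.002458


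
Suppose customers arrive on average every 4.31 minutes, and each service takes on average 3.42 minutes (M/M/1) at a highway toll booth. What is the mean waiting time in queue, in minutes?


λ = 60/4.31 = 13.9211 /hr
μ = 60/3.42 = 17.5439 /hr
ρ = λ/μ = 13.9211/17.5439 = 0.7935
Wq = ρ/(μ−λ) = 0.7935/(17.5439−13.9211) = 0.21903 hr
In minutes: 0.21903·60 = 13.142 min

Final: 13.142 min


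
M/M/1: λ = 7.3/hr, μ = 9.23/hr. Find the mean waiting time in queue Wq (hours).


ρ = 7.3/9.23 = 0.7909
Wq = ρ/(μ−λ) = 0.7909/(9.23 − 7.3) = 0.7909/1.93 = 0.4098 hr

Final: 0.4098 hr


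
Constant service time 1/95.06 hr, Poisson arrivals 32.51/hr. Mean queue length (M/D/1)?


ρ = 32.51/95.06 = 0.3420
M/D/1: Lq = ρ²/(2(1−ρ)) = 0.1170/(2·0.6580) = 0.08887

Final: 0.08887


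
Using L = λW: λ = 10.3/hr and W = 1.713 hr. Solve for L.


L = λW = 10.3·1.713 = 17.6439

Final: 17.6439


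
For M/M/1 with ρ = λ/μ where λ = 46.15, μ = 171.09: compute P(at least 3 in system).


ρ = 46.15/171.09 = 0.2697
P(N ≥ n) = ρ^n = 0.2697^3 = 0.019626

Final: 0.019626


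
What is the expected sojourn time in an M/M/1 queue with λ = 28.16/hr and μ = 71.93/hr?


W = 1/(μ−λ) = 1/(71.93 − 28.16) = 1/43.77 = 0.02285 hr

Final: 0.02285 hr


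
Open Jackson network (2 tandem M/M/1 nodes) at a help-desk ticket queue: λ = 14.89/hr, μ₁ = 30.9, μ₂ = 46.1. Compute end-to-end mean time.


Each node sees arrival rate λ = 14.89/hr (tandem ⇒ throughput preserved).
W₁ = 1/(μ₁−λ) = 1/(30.9−14.89) = 0.06246 hr
W₂ = 1/(μ₂−λ) = 1/(46.1−14.89) = 0.03204 hr
W_total = W₁ + W₂ = 0.06246 + 0.03204 = 0.09450 hr

Final: 0.09450 hr


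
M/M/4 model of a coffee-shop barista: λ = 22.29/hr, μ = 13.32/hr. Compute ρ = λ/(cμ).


ρ = λ/(cμ) = 22.29/(4·13.32) = 22.29/53.28 = 0.4184

Final: 0.4184


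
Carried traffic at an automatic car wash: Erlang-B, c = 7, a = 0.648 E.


B(7,0.648) = 0.000004979 (Erlang-B)
Carried load = a(1 − B) = 0.648·(1 − 0.000004979) = 0.648·0.999995 = 0.6480 E

Final: 0.6480 Erlangs


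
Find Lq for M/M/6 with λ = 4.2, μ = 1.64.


a = λ/μ = 2.5610; ρ = a/6 = 0.4268
P₀ = 0.076725
Lq = P₀·a^c·ρ / (c!·(1−ρ)²) = 0.076725·282.11921·0.4268/(720·0.32852)
= 0.03906

Final: 0.03906


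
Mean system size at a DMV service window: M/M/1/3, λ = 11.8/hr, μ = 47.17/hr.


ρ = 11.8/47.17 = 0.2502
L = ρ[1 − (K+1)ρ^K + Kρ^(K+1)] / [(1−ρ)(1−ρ^(K+1))]
Numerator: 0.2502·(1 − 4·0.015655 + 3·0.003916) = 0.237433
Denominator: (0.7498)·(0.996084) = 0.746904
L = 0.237433/0.746904 = 0.3179

Final: 0.3179


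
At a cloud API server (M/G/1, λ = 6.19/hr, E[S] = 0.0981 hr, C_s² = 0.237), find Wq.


ρ = λ·E[S] = 6.19·0.0981 = 0.6072
E[S²] = E[S]²(1+C_s²) = 0.0981²·(1+0.237) = 0.011904
Wq = λ·E[S²]/(2(1−ρ)) = 6.19·0.011904/(2·0.3928) = 0.09381 hr

Final: 0.09381 hr


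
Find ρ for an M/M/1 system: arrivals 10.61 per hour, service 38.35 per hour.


ρ = λ/μ = 10.61/38.35 = 0.2767

Final: 0.2767


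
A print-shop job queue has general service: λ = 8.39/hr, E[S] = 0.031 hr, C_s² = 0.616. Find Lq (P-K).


ρ = λ·E[S] = 8.39·0.031 = 0.2601
Lq = ρ²(1+C_s²)/(2(1−ρ)) = 0.06765·(1+0.616)/(2·0.7399)
= 0.06765·1.6160/1.4798 = 0.07387

Final: 0.07387


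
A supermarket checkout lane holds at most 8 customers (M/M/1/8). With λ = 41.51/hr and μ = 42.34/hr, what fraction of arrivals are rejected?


ρ = λ/μ = 41.51/42.34 = 0.9804
P_K = (1−ρ)ρ^K/(1−ρ^(K+1)) = (0.01960·0.853523)/(1 − 0.836791)
= 0.016732/0.163209 = 0.102517

Final: 0.102517


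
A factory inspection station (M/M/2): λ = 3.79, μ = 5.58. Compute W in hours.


a = 0.6792; ρ = 0.3396; P₀ = 0.492977
Lq = P₀·a^c·ρ/(c!(1−ρ)²) = 0.08855
Wq = Lq/λ = 0.08855/3.79 = 0.02336 hr
W = Wq + 1/μ = 0.02336 + 0.17921 = 0.20257 hr

Final: 0.20257 hr


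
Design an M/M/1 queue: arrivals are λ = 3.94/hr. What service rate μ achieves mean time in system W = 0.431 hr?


W = 1/(μ−λ) ⇒ μ − λ = 1/W = 1/0.431 = 2.3202
μ = λ + 1/W = 3.94 + 2.3202 = 6.2602 per hr

Final: 6.2602 /hr


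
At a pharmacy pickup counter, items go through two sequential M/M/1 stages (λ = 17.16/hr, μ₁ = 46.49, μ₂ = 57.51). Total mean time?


Each node sees arrival rate λ = 17.16/hr (tandem ⇒ throughput preserved).
W₁ = 1/(μ₁−λ) = 1/(46.49−17.16) = 0.03409 hr
W₂ = 1/(μ₂−λ) = 1/(57.51−17.16) = 0.02478 hr
W_total = W₁ + W₂ = 0.03409 + 0.02478 = 0.05888 hr

Final: 0.05888 hr


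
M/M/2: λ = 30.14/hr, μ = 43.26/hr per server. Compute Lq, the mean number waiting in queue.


a = λ/μ = 0.6967; ρ = a/2 = 0.3484
P₀ = 0.483285
Lq = P₀·a^c·ρ / (c!·(1−ρ)²) = 0.483285·0.48542·0.3484/(2·0.42464)
= 0.09623

Final: 0.09623


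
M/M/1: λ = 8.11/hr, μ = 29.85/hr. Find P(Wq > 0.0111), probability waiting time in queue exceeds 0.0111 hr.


ρ = 8.11/29.85 = 0.2717
P(Wq > t) = ρ·e^{−(μ−λ)t} = 0.2717·e^{−0.2413}
= 0.2717·0.785595 = 0.213440

Final: 0.213440


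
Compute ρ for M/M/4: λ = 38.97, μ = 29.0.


ρ = λ/(cμ) = 38.97/(4·29.0) = 38.97/116.00 = 0.3359

Final: 0.3359


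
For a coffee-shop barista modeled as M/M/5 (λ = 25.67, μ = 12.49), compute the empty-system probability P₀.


a = λ/μ = 25.67/12.49 = 2.0552; ρ = a/c = 0.4110
Σ_{k=0}^{4} a^k/k! (terms k=0..4) = 1.00000 + 2.05524 + 2.11201 + 1.44690 + 0.74343 = 7.35759
Tail: a^5/(5!(1−ρ)) = 36.67053/(120·0.5890) = 0.51887
P₀ = 1/(7.35759 + 0.51887) = 1/7.87646 = 0.126961

Final: 0.126961


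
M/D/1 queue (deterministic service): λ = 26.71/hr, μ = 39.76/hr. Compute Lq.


ρ = 26.71/39.76 = 0.6718
M/D/1: Lq = ρ²/(2(1−ρ)) = 0.4513/(2·0.3282) = 0.68748

Final: 0.68748


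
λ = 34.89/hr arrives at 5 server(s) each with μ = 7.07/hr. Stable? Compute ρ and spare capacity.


Total capacity cμ = 5·7.07 = 35.35/hr
ρ = λ/(cμ) = 34.89/35.35 = 0.9870
Stable ⇔ ρ < 1: YES
Spare capacity = cμ − λ = 35.35 − 34.89 = 0.46/hr

Final: ρ = 0.9870; stable; margin = 0.46/hr


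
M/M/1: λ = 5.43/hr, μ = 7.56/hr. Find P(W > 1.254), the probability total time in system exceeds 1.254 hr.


W ~ Exponential(μ−λ) for M/M/1.
μ − λ = 7.56 − 5.43 = 2.1300
P(W > t) = e^{−(μ−λ)t} = e^{−2.6710} = 0.069182

Final: 0.069182


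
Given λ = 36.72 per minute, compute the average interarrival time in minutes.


Mean interarrival time = 1/λ = 1/36.72 minute = 0.02723 minute
In minutes: 0.02723 × 1 = 0.02723 min

Final: 0.02723 min


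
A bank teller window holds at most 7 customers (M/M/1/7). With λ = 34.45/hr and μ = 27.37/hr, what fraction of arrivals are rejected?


ρ = λ/μ = 34.45/27.37 = 1.2587
P_K = (1−ρ)ρ^K/(1−ρ^(K+1)) = (-0.2587·5.004965)/(1 − 6.299636)
= -1.294671/-5.299636 = 0.244294

Final: 0.244294


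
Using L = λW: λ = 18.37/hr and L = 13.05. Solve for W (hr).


W = L/λ = 13.05/18.37 = 0.7104 hr

Final: 0.7104 hr


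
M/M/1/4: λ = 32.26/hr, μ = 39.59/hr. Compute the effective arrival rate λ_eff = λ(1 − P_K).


ρ = 0.8149; P_K = (1−ρ)ρ^4/(1−ρ^5) = 0.127393
λ_eff = λ(1 − P_K) = 32.26·(1 − 0.127393) = 32.26·0.872607 = 28.1503 /hr

Final: 28.1503 /hr


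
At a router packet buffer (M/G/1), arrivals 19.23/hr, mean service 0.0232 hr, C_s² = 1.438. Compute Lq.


ρ = λ·E[S] = 19.23·0.0232 = 0.4461
Lq = ρ²(1+C_s²)/(2(1−ρ)) = 0.1990·(1+1.438)/(2·0.5539)
= 0.1990·2.4380/1.1077 = 0.43806

Final: 0.43806


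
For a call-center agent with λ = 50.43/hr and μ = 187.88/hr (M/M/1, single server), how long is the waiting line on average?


ρ = 50.43/187.88 = 0.2684
Lq = ρ²/(1−ρ) = 0.07205/0.7316 = 0.09848

Final: 0.09848


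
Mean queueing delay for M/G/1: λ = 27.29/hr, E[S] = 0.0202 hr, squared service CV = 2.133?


ρ = λ·E[S] = 27.29·0.0202 = 0.5513
E[S²] = E[S]²(1+C_s²) = 0.0202²·(1+2.133) = 0.001278
Wq = λ·E[S²]/(2(1−ρ)) = 27.29·0.001278/(2·0.4487) = 0.03887 hr

Final: 0.03887 hr


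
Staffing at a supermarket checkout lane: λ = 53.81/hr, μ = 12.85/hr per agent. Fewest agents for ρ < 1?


Stability requires cμ > λ ⇔ c > λ/μ.
λ/μ = 53.81/12.85 = 4.1875
Minimum integer c = ⌊4.1875⌋ + 1 = 5
Check: 5·12.85 = 64.25 > 53.81, while 4·12.85 = 51.40 ≤ 53.81

Final: 5 servers


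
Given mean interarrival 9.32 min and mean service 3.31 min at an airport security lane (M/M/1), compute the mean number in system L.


λ = 60/9.32 = 6.4378 /hr
μ = 60/3.31 = 18.1269 /hr
ρ = λ/μ = 6.4378/18.1269 = 0.3552
L = ρ/(1−ρ) = 0.3552/0.6448 = 0.5507

Final: 0.5507


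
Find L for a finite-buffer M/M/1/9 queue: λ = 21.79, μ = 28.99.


ρ = 21.79/28.99 = 0.7516
L = ρ[1 − (K+1)ρ^K + Kρ^(K+1)] / [(1−ρ)(1−ρ^(K+1))]
Numerator: 0.7516·(1 − 10·0.076574 + 9·0.057556) = 0.565430
Denominator: (0.2484)·(0.942444) = 0.234067
L = 0.565430/0.234067 = 2.4157

Final: 2.4157


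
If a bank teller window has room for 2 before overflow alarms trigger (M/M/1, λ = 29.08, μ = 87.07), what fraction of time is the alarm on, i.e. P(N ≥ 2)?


ρ = 29.08/87.07 = 0.3340
P(N ≥ n) = ρ^n = 0.3340^2 = 0.111545

Final: 0.111545


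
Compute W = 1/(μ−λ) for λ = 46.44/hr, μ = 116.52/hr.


W = 1/(μ−λ) = 1/(116.52 − 46.44) = 1/70.08 = 0.01427 hr

Final: 0.01427 hr


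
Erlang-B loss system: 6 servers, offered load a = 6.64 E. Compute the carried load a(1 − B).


B(6,6.64) = 0.308326 (Erlang-B)
Carried load = a(1 − B) = 6.64·(1 − 0.308326) = 6.64·0.691674 = 4.5927 E

Final: 4.5927 Erlangs


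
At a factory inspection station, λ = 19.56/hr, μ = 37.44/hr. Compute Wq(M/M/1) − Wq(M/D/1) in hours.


ρ = 19.56/37.44 = 0.5224
Wq(M/M/1) = ρ/(μ−λ) = 0.5224/17.88 = 0.02922 hr
Wq(M/D/1) = ρ/(2(μ−λ)) = 0.01461 hr
Savings = 0.02922 − 0.01461 = 0.01461 hr

Final: 0.01461 hr


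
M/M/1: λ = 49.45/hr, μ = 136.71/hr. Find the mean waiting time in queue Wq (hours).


ρ = 49.45/136.71 = 0.3617
Wq = ρ/(μ−λ) = 0.3617/(136.71 − 49.45) = 0.3617/87.26 = 0.004145 hr

Final: 0.004145 hr


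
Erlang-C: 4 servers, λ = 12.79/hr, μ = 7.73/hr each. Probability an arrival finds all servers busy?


a = λ/μ = 1.6546; ρ = a/4 = 0.4136
P₀ = 0.188289 (from M/M/c formula)
C(c,a) = [a^c/(c!(1−ρ))]·P₀ = [7.49487/(24·0.5864)]·0.188289
= 0.53259·0.188289 = 0.100281

Final: 0.100281


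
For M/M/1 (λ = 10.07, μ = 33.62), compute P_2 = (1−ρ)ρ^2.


ρ = 10.07/33.62 = 0.2995
P_n = (1−ρ)·ρ^n = (1 − 0.2995)·0.2995^2 = 0.7005·0.089715 = 0.062843

Final: 0.062843


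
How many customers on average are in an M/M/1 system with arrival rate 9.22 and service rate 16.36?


ρ = λ/μ = 9.22/16.36 = 0.5636
L = ρ/(1−ρ) = 0.5636/(1 − 0.5636) = 0.5636/0.4364 = 1.2913

Final: 1.2913


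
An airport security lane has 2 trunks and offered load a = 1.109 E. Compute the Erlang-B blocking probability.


B(c,a) = (a^c/c!) / Σ_{k=0}^{c} a^k/k!
a^2/2! = 0.614941
Σ terms (k=0..2): 1.00000 + 1.10900 + 0.61494 = 2.723940
B = 0.614941/2.723940 = 0.225754

Final: 0.225754


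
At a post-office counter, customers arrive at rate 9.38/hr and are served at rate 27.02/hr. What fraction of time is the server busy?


ρ = λ/μ = 9.38/27.02 = 0.3472

Final: 0.3472


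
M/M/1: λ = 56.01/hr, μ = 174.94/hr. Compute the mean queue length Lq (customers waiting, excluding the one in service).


ρ = 56.01/174.94 = 0.3202
Lq = ρ²/(1−ρ) = 0.1025/0.6798 = 0.1508

Final: 0.1508


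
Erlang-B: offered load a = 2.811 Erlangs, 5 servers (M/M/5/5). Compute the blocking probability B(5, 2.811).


B(c,a) = (a^c/c!) / Σ_{k=0}^{c} a^k/k!
a^5/5! = 1.462591
Σ terms (k=0..5): 1.00000 + 2.81100 + 3.95086 + 3.70196 + 2.60155 + 1.46259 = 15.527958
B = 1.462591/15.527958 = 0.094191

Final: 0.094191


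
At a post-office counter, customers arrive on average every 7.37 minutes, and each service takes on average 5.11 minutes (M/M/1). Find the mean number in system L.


λ = 60/7.37 = 8.1411 /hr
μ = 60/5.11 = 11.7417 /hr
ρ = λ/μ = 8.1411/11.7417 = 0.6934
L = ρ/(1−ρ) = 0.6934/0.3066 = 2.2611

Final: 2.2611
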